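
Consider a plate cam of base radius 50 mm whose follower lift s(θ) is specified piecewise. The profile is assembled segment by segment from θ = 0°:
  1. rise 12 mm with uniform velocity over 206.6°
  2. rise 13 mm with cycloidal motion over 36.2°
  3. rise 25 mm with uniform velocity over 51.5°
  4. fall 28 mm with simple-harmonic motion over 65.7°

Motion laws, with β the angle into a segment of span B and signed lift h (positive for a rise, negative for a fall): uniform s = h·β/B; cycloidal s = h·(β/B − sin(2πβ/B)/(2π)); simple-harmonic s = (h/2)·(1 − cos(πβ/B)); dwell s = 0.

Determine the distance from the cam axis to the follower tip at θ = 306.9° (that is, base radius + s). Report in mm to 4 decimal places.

seg 1 [0°–206.6°] uniform, h=12: full span → s += 12 → s = 12.0000
seg 2 [206.6°–242.8°] cycloidal, h=13: full span → s += 13 → s = 25.0000
seg 3 [242.8°–294.3°] uniform, h=25: full span → s += 25 → s = 50.0000
seg 4 [294.3°–360°] simple-harmonic, h=-28: θ=306.9° here. β=12.6, B=65.7. -28/2·(1 − cos(π·0.1918)) = -2.4651 → s = 47.5349
radial distance = base radius + s = 50 + 47.5349 = 97.5349

97.5349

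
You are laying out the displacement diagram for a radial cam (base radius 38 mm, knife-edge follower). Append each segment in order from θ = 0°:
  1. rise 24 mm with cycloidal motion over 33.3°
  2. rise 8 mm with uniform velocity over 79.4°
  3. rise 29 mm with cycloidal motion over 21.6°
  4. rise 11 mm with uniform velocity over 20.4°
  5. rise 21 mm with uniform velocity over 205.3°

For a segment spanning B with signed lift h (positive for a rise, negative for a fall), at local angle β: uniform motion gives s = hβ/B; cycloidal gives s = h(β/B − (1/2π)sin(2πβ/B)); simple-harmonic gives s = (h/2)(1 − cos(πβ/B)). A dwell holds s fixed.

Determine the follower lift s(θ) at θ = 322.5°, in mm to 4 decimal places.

seg 1 [0°–33.3°] cycloidal, h=24: full span → s += 24 → s = 24.0000
seg 2 [33.3°–112.7°] uniform, h=8: full span → s += 8 → s = 32.0000
seg 3 [112.7°–134.3°] cycloidal, h=29: full span → s += 29 → s = 61.0000
seg 4 [134.3°–154.7°] uniform, h=11: full span → s += 11 → s = 72.0000
seg 5 [154.7°–360°] uniform, h=21: θ=322.5° here. β=167.8, B=205.3. 21·167.8/205.3 = 17.1642 → s = 89.1642

89.1642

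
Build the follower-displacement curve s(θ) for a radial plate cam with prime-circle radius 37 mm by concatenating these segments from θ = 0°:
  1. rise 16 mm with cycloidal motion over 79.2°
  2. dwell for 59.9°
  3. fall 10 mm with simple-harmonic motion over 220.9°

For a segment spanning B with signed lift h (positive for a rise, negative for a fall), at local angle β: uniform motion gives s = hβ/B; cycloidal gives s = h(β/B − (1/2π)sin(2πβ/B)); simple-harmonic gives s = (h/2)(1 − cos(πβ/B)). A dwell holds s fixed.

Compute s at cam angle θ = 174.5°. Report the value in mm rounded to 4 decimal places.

seg 1 [0°–79.2°] cycloidal, h=16: full span → s += 16 → s = 16.0000
seg 2 [79.2°–139.1°] dwell: s stays 16.0000
seg 3 [139.1°–360°] simple-harmonic, h=-10: θ=174.5° here. β=35.4, B=220.9. -10/2·(1 − cos(π·0.1603)) = -0.6204 → s = 15.3796

15.3796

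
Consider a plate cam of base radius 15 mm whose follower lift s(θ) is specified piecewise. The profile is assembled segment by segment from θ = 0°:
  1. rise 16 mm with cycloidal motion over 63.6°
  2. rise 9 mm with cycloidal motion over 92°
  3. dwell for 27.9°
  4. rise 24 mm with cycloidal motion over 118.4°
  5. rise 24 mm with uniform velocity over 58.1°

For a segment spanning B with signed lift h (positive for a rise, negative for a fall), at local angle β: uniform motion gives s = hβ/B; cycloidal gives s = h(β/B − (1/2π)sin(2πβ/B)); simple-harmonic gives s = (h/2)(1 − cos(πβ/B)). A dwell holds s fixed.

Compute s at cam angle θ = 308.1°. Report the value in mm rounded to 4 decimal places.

seg 1 [0°–63.6°] cycloidal, h=16: full span → s += 16 → s = 16.0000
seg 2 [63.6°–155.6°] cycloidal, h=9: full span → s += 9 → s = 25.0000
seg 3 [155.6°–183.5°] dwell: s stays 25.0000
seg 4 [183.5°–301.9°] cycloidal, h=24: full span → s += 24 → s = 49.0000
seg 5 [301.9°–360°] uniform, h=24: θ=308.1° here. β=6.2, B=58.1. 24·6.2/58.1 = 2.5611 → s = 51.5611

51.5611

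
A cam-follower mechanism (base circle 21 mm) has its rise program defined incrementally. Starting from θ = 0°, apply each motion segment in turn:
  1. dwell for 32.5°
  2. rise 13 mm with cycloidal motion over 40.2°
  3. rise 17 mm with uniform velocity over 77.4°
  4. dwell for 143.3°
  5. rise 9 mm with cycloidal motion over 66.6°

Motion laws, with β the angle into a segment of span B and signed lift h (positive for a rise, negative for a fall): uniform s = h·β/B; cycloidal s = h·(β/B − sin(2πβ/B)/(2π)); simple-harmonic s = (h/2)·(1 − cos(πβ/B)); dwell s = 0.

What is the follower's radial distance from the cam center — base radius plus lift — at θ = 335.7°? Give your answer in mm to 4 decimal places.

seg 1 [0°–32.5°] dwell: s stays 0.0000
seg 2 [32.5°–72.7°] cycloidal, h=13: full span → s += 13 → s = 13.0000
seg 3 [72.7°–150.1°] uniform, h=17: full span → s += 17 → s = 30.0000
seg 4 [150.1°–293.4°] dwell: s stays 30.0000
seg 5 [293.4°–360°] cycloidal, h=9: θ=335.7° here. β=42.3, B=66.6. 9·(0.6351 − sin(2π·0.6351)/(2π)) = 6.7915 → s = 36.7915
radial distance = base radius + s = 21 + 36.7915 = 57.7915

57.7915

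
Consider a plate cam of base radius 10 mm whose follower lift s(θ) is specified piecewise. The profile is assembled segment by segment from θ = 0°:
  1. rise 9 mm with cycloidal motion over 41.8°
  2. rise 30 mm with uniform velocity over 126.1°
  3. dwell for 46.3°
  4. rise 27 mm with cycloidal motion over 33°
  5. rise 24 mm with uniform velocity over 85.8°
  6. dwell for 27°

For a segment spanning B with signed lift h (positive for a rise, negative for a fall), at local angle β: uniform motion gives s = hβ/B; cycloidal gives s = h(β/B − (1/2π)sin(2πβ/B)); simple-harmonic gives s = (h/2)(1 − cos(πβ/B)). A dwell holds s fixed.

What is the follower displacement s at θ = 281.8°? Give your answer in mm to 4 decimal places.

seg 1 [0°–41.8°] cycloidal, h=9: full span → s += 9 → s = 9.0000
seg 2 [41.8°–167.9°] uniform, h=30: full span → s += 30 → s = 39.0000
seg 3 [167.9°–214.2°] dwell: s stays 39.0000
seg 4 [214.2°–247.2°] cycloidal, h=27: full span → s += 27 → s = 66.0000
seg 5 [247.2°–333°] uniform, h=24: θ=281.8° here. β=34.6, B=85.8. 24·34.6/85.8 = 9.6783 → s = 75.6783

75.6783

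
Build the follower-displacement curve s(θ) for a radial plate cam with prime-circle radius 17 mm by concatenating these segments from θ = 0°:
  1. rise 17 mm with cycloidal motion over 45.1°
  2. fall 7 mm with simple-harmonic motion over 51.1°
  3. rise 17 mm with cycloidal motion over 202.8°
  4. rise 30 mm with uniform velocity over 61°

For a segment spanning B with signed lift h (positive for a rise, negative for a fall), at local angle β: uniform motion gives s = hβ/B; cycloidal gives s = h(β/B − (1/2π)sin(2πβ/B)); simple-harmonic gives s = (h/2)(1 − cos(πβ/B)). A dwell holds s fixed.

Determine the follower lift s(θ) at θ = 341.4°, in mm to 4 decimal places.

seg 1 [0°–45.1°] cycloidal, h=17: full span → s += 17 → s = 17.0000
seg 2 [45.1°–96.2°] simple-harmonic, h=-7: full span → s += -7 → s = 10.0000
seg 3 [96.2°–299°] cycloidal, h=17: full span → s += 17 → s = 27.0000
seg 4 [299°–360°] uniform, h=30: θ=341.4° here. β=42.4, B=61. 30·42.4/61 = 20.8525 → s = 47.8525

47.8525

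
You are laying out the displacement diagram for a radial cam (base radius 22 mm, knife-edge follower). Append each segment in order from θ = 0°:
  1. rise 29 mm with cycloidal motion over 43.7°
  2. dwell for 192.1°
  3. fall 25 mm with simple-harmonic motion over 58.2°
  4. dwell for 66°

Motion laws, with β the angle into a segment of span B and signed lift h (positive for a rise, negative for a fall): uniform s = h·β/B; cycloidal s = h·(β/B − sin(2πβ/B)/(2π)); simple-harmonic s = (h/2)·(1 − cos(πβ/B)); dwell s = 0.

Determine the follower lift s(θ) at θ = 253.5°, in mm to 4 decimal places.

seg 1 [0°–43.7°] cycloidal, h=29: full span → s += 29 → s = 29.0000
seg 2 [43.7°–235.8°] dwell: s stays 29.0000
seg 3 [235.8°–294°] simple-harmonic, h=-25: θ=253.5° here. β=17.7, B=58.2. -25/2·(1 − cos(π·0.3041)) = -5.2843 → s = 23.7157

23.7157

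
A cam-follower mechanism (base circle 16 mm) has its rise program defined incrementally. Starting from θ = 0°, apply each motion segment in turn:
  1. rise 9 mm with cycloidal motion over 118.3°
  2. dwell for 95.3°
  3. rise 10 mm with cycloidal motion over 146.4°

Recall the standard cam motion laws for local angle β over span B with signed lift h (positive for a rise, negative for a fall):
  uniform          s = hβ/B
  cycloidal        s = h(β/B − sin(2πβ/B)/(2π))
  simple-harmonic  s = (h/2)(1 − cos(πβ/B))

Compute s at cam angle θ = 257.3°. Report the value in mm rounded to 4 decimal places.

seg 1 [0°–118.3°] cycloidal, h=9: full span → s += 9 → s = 9.0000
seg 2 [118.3°–213.6°] dwell: s stays 9.0000
seg 3 [213.6°–360°] cycloidal, h=10: θ=257.3° here. β=43.7, B=146.4. 10·(0.2985 − sin(2π·0.2985)/(2π)) = 1.4667 → s = 10.4667

10.4667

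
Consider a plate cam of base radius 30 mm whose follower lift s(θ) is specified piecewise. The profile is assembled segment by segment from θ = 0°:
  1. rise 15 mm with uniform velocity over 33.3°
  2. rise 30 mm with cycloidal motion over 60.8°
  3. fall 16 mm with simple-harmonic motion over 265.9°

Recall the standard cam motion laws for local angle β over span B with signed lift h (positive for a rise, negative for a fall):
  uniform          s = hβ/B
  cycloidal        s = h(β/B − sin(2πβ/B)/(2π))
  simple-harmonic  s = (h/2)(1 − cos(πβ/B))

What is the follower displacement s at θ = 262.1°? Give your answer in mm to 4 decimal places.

seg 1 [0°–33.3°] uniform, h=15: full span → s += 15 → s = 15.0000
seg 2 [33.3°–94.1°] cycloidal, h=30: full span → s += 30 → s = 45.0000
seg 3 [94.1°–360°] simple-harmonic, h=-16: θ=262.1° here. β=168, B=265.9. -16/2·(1 − cos(π·0.6318)) = -11.2190 → s = 33.7810

33.7810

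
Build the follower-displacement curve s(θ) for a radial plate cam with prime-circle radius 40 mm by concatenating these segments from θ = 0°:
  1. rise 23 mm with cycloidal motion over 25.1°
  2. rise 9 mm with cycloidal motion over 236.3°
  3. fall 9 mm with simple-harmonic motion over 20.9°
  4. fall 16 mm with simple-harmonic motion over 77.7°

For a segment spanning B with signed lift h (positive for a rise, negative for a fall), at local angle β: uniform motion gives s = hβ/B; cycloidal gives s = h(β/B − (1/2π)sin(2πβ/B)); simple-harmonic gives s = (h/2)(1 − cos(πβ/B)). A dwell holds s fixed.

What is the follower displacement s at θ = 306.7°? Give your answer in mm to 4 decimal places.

seg 1 [0°–25.1°] cycloidal, h=23: full span → s += 23 → s = 23.0000
seg 2 [25.1°–261.4°] cycloidal, h=9: full span → s += 9 → s = 32.0000
seg 3 [261.4°–282.3°] simple-harmonic, h=-9: full span → s += -9 → s = 23.0000
seg 4 [282.3°–360°] simple-harmonic, h=-16: θ=306.7° here. β=24.4, B=77.7. -16/2·(1 − cos(π·0.3140)) = -3.5874 → s = 19.4126

19.4126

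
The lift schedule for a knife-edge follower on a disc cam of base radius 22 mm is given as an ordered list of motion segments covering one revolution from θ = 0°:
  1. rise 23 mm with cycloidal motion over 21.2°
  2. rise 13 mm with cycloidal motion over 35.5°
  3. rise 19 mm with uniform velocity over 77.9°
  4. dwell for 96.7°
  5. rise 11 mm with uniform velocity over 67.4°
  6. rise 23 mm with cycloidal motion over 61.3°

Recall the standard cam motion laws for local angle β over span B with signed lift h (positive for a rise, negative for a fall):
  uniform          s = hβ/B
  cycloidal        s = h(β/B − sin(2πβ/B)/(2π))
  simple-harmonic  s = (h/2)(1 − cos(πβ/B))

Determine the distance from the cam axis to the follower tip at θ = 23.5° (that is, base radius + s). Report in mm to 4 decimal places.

seg 1 [0°–21.2°] cycloidal, h=23: full span → s += 23 → s = 23.0000
seg 2 [21.2°–56.7°] cycloidal, h=13: θ=23.5° here. β=2.3, B=35.5. 13·(0.0648 − sin(2π·0.0648)/(2π)) = 0.0231 → s = 23.0231
radial distance = base radius + s = 22 + 23.0231 = 45.0231

45.0231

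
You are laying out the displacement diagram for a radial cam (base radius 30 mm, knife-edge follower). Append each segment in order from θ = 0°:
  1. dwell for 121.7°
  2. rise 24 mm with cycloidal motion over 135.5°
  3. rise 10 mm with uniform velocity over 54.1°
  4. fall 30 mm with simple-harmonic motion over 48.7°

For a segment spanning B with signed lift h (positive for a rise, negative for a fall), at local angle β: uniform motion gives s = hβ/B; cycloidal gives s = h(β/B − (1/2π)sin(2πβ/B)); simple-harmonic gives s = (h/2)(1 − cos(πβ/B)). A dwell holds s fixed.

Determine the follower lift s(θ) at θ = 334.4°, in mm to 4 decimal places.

seg 1 [0°–121.7°] dwell: s stays 0.0000
seg 2 [121.7°–257.2°] cycloidal, h=24: full span → s += 24 → s = 24.0000
seg 3 [257.2°–311.3°] uniform, h=10: full span → s += 10 → s = 34.0000
seg 4 [311.3°–360°] simple-harmonic, h=-30: θ=334.4° here. β=23.1, B=48.7. -30/2·(1 − cos(π·0.4743)) = -13.7918 → s = 20.2082

20.2082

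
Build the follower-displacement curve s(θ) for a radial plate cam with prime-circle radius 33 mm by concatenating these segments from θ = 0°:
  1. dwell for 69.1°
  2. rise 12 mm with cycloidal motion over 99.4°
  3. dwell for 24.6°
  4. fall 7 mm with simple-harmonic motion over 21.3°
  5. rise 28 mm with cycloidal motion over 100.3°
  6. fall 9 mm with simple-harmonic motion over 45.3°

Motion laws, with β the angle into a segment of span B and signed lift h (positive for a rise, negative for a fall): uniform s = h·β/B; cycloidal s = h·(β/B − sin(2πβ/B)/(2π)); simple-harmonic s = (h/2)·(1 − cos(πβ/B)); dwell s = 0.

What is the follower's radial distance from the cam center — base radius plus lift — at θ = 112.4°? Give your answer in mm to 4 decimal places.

seg 1 [0°–69.1°] dwell: s stays 0.0000
seg 2 [69.1°–168.5°] cycloidal, h=12: θ=112.4° here. β=43.3, B=99.4. 12·(0.4356 − sin(2π·0.4356)/(2π)) = 4.4756 → s = 4.4756
radial distance = base radius + s = 33 + 4.4756 = 37.4756

37.4756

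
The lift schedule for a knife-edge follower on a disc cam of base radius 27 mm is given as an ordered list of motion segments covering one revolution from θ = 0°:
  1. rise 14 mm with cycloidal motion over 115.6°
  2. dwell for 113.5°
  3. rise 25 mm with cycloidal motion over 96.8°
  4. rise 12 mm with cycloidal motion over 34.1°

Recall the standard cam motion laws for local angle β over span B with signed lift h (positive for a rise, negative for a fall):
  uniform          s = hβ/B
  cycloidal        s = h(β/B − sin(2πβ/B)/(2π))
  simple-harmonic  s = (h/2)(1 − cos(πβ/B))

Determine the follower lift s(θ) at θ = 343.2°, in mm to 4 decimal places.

seg 1 [0°–115.6°] cycloidal, h=14: full span → s += 14 → s = 14.0000
seg 2 [115.6°–229.1°] dwell: s stays 14.0000
seg 3 [229.1°–325.9°] cycloidal, h=25: full span → s += 25 → s = 39.0000
seg 4 [325.9°–360°] cycloidal, h=12: θ=343.2° here. β=17.3, B=34.1. 12·(0.5073 − sin(2π·0.5073)/(2π)) = 6.1759 → s = 45.1759

45.1759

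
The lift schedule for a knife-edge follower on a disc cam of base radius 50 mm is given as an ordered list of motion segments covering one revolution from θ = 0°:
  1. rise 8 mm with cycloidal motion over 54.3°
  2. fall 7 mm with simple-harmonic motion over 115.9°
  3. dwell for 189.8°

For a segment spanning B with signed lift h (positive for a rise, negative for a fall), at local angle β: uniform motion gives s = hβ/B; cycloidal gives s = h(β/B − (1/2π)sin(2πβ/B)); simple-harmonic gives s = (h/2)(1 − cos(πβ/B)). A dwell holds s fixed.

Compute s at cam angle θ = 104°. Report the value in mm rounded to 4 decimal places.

seg 1 [0°–54.3°] cycloidal, h=8: full span → s += 8 → s = 8.0000
seg 2 [54.3°–170.2°] simple-harmonic, h=-7: θ=104° here. β=49.7, B=115.9. -7/2·(1 − cos(π·0.4288)) = -2.7238 → s = 5.2762

5.2762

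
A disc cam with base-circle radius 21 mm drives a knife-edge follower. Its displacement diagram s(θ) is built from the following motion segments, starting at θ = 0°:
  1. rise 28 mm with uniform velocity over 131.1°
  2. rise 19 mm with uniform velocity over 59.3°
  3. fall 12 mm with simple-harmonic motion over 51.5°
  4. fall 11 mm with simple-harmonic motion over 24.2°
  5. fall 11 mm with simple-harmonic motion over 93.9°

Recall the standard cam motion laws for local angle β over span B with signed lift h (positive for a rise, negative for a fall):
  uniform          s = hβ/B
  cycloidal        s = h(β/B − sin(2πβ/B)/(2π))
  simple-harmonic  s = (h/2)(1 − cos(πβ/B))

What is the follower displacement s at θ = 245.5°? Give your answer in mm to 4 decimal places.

seg 1 [0°–131.1°] uniform, h=28: full span → s += 28 → s = 28.0000
seg 2 [131.1°–190.4°] uniform, h=19: full span → s += 19 → s = 47.0000
seg 3 [190.4°–241.9°] simple-harmonic, h=-12: full span → s += -12 → s = 35.0000
seg 4 [241.9°–266.1°] simple-harmonic, h=-11: θ=245.5° here. β=3.6, B=24.2. -11/2·(1 − cos(π·0.1488)) = -0.5898 → s = 34.4102

34.4102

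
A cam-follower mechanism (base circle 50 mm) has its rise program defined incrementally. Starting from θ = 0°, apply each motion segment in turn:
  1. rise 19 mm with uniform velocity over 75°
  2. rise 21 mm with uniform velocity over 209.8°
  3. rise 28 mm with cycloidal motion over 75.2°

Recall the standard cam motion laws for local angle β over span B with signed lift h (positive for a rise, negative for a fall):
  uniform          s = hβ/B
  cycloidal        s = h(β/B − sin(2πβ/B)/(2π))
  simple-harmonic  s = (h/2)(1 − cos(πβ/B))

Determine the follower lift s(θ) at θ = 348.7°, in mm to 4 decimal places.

seg 1 [0°–75°] uniform, h=19: full span → s += 19 → s = 19.0000
seg 2 [75°–284.8°] uniform, h=21: full span → s += 21 → s = 40.0000
seg 3 [284.8°–360°] cycloidal, h=28: θ=348.7° here. β=63.9, B=75.2. 28·(0.8497 − sin(2π·0.8497)/(2π)) = 27.4022 → s = 67.4022

67.4022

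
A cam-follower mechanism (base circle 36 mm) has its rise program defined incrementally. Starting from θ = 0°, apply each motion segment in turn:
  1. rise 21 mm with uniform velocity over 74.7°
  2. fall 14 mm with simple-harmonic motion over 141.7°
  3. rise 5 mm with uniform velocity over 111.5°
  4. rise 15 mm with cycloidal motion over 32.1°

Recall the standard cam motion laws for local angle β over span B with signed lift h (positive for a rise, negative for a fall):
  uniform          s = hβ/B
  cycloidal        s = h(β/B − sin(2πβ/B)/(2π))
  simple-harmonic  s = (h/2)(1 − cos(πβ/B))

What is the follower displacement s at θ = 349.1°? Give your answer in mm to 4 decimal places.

seg 1 [0°–74.7°] uniform, h=21: full span → s += 21 → s = 21.0000
seg 2 [74.7°–216.4°] simple-harmonic, h=-14: full span → s += -14 → s = 7.0000
seg 3 [216.4°–327.9°] uniform, h=5: full span → s += 5 → s = 12.0000
seg 4 [327.9°–360°] cycloidal, h=15: θ=349.1° here. β=21.2, B=32.1. 15·(0.6604 − sin(2π·0.6604)/(2π)) = 11.9257 → s = 23.9257

23.9257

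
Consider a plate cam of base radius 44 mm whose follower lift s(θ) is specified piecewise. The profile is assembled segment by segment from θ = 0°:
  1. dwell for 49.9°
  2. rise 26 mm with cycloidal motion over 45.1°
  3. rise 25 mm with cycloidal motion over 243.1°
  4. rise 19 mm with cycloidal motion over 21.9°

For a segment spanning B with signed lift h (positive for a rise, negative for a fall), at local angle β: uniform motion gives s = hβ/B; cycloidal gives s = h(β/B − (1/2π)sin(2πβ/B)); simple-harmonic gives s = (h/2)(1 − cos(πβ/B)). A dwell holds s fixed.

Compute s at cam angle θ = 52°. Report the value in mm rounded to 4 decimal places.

seg 1 [0°–49.9°] dwell: s stays 0.0000
seg 2 [49.9°–95°] cycloidal, h=26: θ=52° here. β=2.1, B=45.1. 26·(0.0466 − sin(2π·0.0466)/(2π)) = 0.0172 → s = 0.0172

0.0172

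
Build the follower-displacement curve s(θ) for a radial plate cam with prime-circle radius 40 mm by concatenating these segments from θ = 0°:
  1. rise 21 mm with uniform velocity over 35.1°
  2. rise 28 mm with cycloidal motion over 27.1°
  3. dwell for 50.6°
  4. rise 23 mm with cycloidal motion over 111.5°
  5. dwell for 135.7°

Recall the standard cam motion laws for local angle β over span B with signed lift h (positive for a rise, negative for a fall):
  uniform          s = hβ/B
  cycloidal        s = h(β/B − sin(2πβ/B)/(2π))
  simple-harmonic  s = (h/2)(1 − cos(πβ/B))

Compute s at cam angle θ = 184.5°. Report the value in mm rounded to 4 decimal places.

seg 1 [0°–35.1°] uniform, h=21: full span → s += 21 → s = 21.0000
seg 2 [35.1°–62.2°] cycloidal, h=28: full span → s += 28 → s = 49.0000
seg 3 [62.2°–112.8°] dwell: s stays 49.0000
seg 4 [112.8°–224.3°] cycloidal, h=23: θ=184.5° here. β=71.7, B=111.5. 23·(0.6430 − sin(2π·0.6430)/(2π)) = 17.6548 → s = 66.6548

66.6548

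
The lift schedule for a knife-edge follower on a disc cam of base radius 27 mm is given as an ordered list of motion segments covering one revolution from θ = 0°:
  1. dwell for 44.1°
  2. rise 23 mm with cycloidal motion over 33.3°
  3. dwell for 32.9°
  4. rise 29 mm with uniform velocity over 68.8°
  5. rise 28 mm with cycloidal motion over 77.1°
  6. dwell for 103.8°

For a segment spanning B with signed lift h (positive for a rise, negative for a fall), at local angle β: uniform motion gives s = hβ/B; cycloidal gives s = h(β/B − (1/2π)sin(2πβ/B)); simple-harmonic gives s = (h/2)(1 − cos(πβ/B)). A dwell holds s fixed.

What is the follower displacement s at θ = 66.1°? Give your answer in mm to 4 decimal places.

seg 1 [0°–44.1°] dwell: s stays 0.0000
seg 2 [44.1°–77.4°] cycloidal, h=23: θ=66.1° here. β=22, B=33.3. 23·(0.6607 − sin(2π·0.6607)/(2π)) = 18.2940 → s = 18.2940

18.2940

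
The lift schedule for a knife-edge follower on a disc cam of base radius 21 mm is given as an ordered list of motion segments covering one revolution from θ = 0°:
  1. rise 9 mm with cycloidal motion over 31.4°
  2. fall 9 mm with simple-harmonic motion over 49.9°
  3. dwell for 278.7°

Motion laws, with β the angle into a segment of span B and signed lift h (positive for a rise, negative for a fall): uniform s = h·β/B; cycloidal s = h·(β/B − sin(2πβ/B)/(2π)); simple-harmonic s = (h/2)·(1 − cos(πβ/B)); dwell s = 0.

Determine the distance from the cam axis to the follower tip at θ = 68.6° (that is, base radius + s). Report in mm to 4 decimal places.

seg 1 [0°–31.4°] cycloidal, h=9: full span → s += 9 → s = 9.0000
seg 2 [31.4°–81.3°] simple-harmonic, h=-9: θ=68.6° here. β=37.2, B=49.9. -9/2·(1 − cos(π·0.7455)) = -7.6366 → s = 1.3634
radial distance = base radius + s = 21 + 1.3634 = 22.3634

22.3634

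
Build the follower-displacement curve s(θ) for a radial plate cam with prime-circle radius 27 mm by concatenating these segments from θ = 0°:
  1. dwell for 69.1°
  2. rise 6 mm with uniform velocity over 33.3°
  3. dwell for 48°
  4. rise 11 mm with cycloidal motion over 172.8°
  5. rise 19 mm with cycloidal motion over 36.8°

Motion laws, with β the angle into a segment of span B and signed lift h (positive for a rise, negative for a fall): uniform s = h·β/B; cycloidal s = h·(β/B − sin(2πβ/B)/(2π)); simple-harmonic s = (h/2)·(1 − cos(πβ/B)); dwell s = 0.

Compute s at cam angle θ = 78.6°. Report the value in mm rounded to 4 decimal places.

seg 1 [0°–69.1°] dwell: s stays 0.0000
seg 2 [69.1°–102.4°] uniform, h=6: θ=78.6° here. β=9.5, B=33.3. 6·9.5/33.3 = 1.7117 → s = 1.7117

1.7117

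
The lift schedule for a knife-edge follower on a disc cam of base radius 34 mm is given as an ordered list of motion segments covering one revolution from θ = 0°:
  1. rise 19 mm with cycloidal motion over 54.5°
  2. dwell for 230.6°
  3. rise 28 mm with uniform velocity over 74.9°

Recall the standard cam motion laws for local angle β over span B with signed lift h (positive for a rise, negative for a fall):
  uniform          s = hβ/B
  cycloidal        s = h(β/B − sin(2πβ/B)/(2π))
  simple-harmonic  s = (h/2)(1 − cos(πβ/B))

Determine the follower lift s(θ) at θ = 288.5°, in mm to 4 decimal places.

seg 1 [0°–54.5°] cycloidal, h=19: full span → s += 19 → s = 19.0000
seg 2 [54.5°–285.1°] dwell: s stays 19.0000
seg 3 [285.1°–360°] uniform, h=28: θ=288.5° here. β=3.4, B=74.9. 28·3.4/74.9 = 1.2710 → s = 20.2710

20.2710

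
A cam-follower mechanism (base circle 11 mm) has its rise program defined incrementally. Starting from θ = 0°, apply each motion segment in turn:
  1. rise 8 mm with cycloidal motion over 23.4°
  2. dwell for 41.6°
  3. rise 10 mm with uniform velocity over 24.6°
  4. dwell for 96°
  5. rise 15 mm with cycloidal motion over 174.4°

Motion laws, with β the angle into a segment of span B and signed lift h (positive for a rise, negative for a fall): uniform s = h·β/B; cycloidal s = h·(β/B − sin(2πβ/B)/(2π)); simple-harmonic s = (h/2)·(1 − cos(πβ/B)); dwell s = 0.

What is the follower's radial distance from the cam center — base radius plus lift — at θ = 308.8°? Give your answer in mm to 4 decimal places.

seg 1 [0°–23.4°] cycloidal, h=8: full span → s += 8 → s = 8.0000
seg 2 [23.4°–65°] dwell: s stays 8.0000
seg 3 [65°–89.6°] uniform, h=10: full span → s += 10 → s = 18.0000
seg 4 [89.6°–185.6°] dwell: s stays 18.0000
seg 5 [185.6°–360°] cycloidal, h=15: θ=308.8° here. β=123.2, B=174.4. 15·(0.7064 − sin(2π·0.7064)/(2π)) = 12.8947 → s = 30.8947
radial distance = base radius + s = 11 + 30.8947 = 41.8947

41.8947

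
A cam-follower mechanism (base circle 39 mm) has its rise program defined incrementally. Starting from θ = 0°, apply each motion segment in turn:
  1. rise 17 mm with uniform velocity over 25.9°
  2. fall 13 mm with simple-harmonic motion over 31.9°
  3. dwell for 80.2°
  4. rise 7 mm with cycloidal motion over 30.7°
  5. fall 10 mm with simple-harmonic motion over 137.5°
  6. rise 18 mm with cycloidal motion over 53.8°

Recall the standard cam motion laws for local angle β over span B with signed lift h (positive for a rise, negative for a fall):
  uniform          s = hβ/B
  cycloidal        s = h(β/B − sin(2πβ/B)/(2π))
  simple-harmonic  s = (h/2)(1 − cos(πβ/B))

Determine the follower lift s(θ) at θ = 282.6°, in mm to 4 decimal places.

seg 1 [0°–25.9°] uniform, h=17: full span → s += 17 → s = 17.0000
seg 2 [25.9°–57.8°] simple-harmonic, h=-13: full span → s += -13 → s = 4.0000
seg 3 [57.8°–138°] dwell: s stays 4.0000
seg 4 [138°–168.7°] cycloidal, h=7: full span → s += 7 → s = 11.0000
seg 5 [168.7°–306.2°] simple-harmonic, h=-10: θ=282.6° here. β=113.9, B=137.5. -10/2·(1 − cos(π·0.8284)) = -9.2906 → s = 1.7094

1.7094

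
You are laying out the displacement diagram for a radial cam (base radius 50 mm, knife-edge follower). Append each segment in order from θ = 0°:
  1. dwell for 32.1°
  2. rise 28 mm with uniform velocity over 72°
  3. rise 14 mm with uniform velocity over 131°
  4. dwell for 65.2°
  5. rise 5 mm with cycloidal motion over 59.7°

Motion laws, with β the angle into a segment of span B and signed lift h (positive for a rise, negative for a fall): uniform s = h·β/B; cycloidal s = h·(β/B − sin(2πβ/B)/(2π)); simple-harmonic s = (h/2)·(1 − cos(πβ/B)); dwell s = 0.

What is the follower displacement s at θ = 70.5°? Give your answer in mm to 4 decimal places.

seg 1 [0°–32.1°] dwell: s stays 0.0000
seg 2 [32.1°–104.1°] uniform, h=28: θ=70.5° here. β=38.4, B=72. 28·38.4/72 = 14.9333 → s = 14.9333

14.9333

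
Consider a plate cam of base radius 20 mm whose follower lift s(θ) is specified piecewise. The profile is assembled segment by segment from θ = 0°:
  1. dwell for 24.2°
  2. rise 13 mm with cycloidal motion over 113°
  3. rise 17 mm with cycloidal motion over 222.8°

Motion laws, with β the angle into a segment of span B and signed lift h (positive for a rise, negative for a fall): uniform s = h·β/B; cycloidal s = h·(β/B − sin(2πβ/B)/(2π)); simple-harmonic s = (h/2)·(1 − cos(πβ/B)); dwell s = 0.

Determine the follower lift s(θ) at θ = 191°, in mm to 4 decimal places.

seg 1 [0°–24.2°] dwell: s stays 0.0000
seg 2 [24.2°–137.2°] cycloidal, h=13: full span → s += 13 → s = 13.0000
seg 3 [137.2°–360°] cycloidal, h=17: θ=191° here. β=53.8, B=222.8. 17·(0.2415 − sin(2π·0.2415)/(2π)) = 1.4033 → s = 14.4033

14.4033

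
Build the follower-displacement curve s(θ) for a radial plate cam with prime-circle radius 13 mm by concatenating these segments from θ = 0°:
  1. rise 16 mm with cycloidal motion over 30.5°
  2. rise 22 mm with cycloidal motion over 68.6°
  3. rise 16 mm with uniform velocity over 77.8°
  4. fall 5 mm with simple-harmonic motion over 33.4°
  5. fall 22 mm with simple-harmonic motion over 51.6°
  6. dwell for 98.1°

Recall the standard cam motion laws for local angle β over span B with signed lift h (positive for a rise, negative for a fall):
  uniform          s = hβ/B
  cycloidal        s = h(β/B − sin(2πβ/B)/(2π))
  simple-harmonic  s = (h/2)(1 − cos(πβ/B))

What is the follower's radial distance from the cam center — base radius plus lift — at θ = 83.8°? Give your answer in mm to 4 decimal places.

seg 1 [0°–30.5°] cycloidal, h=16: full span → s += 16 → s = 16.0000
seg 2 [30.5°–99.1°] cycloidal, h=22: θ=83.8° here. β=53.3, B=68.6. 22·(0.7770 − sin(2π·0.7770)/(2π)) = 20.5446 → s = 36.5446
radial distance = base radius + s = 13 + 36.5446 = 49.5446

49.5446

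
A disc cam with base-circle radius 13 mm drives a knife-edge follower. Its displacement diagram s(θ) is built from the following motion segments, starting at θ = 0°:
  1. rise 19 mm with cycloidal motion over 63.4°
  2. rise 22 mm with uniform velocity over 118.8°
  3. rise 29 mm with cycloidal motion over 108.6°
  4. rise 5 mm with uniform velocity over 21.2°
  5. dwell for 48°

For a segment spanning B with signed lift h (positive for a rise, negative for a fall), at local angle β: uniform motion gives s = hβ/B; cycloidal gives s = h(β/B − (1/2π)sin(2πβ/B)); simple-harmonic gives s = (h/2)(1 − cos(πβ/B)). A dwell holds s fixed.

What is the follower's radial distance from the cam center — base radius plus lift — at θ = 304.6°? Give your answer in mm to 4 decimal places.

seg 1 [0°–63.4°] cycloidal, h=19: full span → s += 19 → s = 19.0000
seg 2 [63.4°–182.2°] uniform, h=22: full span → s += 22 → s = 41.0000
seg 3 [182.2°–290.8°] cycloidal, h=29: full span → s += 29 → s = 70.0000
seg 4 [290.8°–312°] uniform, h=5: θ=304.6° here. β=13.8, B=21.2. 5·13.8/21.2 = 3.2547 → s = 73.2547
radial distance = base radius + s = 13 + 73.2547 = 86.2547

86.2547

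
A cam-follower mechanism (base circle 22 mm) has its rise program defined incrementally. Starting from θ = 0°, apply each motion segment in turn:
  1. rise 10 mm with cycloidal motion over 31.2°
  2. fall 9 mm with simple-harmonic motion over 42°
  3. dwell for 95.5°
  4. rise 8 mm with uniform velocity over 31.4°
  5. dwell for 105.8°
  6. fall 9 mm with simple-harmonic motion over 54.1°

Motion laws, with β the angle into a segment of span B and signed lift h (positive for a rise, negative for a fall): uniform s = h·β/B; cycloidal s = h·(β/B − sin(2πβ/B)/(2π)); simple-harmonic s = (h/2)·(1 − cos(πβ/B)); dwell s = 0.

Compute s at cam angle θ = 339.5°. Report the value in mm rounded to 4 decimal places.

seg 1 [0°–31.2°] cycloidal, h=10: full span → s += 10 → s = 10.0000
seg 2 [31.2°–73.2°] simple-harmonic, h=-9: full span → s += -9 → s = 1.0000
seg 3 [73.2°–168.7°] dwell: s stays 1.0000
seg 4 [168.7°–200.1°] uniform, h=8: full span → s += 8 → s = 9.0000
seg 5 [200.1°–305.9°] dwell: s stays 9.0000
seg 6 [305.9°–360°] simple-harmonic, h=-9: θ=339.5° here. β=33.6, B=54.1. -9/2·(1 − cos(π·0.6211)) = -6.1706 → s = 2.8294

2.8294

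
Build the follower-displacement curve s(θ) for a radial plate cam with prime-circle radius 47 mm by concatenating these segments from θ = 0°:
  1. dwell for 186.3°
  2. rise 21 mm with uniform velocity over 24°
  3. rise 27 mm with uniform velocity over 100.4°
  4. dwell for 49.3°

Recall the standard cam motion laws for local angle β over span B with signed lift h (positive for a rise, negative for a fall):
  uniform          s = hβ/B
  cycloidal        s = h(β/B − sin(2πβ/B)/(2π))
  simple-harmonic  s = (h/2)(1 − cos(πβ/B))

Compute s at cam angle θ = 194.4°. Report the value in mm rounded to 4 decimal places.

seg 1 [0°–186.3°] dwell: s stays 0.0000
seg 2 [186.3°–210.3°] uniform, h=21: θ=194.4° here. β=8.1, B=24. 21·8.1/24 = 7.0875 → s = 7.0875

7.0875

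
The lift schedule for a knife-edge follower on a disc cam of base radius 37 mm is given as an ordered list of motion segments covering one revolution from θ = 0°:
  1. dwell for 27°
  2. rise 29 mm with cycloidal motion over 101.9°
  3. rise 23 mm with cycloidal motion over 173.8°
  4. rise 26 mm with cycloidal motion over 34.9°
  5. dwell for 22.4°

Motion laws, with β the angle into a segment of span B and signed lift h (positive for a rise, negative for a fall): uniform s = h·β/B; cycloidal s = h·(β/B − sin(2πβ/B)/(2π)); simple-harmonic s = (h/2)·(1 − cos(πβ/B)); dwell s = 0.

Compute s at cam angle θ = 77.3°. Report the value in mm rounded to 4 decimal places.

seg 1 [0°–27°] dwell: s stays 0.0000
seg 2 [27°–128.9°] cycloidal, h=29: θ=77.3° here. β=50.3, B=101.9. 29·(0.4936 − sin(2π·0.4936)/(2π)) = 14.1301 → s = 14.1301

14.1301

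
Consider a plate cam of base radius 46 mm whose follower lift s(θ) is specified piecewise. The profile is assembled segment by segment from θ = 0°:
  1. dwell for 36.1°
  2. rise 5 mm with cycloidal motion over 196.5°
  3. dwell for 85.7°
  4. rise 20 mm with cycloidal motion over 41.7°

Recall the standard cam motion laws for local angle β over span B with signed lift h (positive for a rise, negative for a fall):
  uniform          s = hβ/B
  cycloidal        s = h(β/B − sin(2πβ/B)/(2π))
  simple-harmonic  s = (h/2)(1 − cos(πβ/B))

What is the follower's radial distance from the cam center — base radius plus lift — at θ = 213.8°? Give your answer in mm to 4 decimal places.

seg 1 [0°–36.1°] dwell: s stays 0.0000
seg 2 [36.1°–232.6°] cycloidal, h=5: θ=213.8° here. β=177.7, B=196.5. 5·(0.9043 − sin(2π·0.9043)/(2π)) = 4.9717 → s = 4.9717
radial distance = base radius + s = 46 + 4.9717 = 50.9717

50.9717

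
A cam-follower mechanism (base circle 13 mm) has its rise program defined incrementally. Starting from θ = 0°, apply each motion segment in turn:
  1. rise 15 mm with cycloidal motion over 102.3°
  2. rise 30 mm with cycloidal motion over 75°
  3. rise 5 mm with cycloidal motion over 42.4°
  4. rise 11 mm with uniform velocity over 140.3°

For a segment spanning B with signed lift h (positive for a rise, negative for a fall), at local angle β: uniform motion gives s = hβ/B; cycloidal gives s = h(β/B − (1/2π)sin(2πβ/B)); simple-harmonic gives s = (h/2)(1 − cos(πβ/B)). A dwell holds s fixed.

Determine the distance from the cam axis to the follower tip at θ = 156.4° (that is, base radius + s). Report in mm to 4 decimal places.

seg 1 [0°–102.3°] cycloidal, h=15: full span → s += 15 → s = 15.0000
seg 2 [102.3°–177.3°] cycloidal, h=30: θ=156.4° here. β=54.1, B=75. 30·(0.7213 − sin(2π·0.7213)/(2π)) = 26.3374 → s = 41.3374
radial distance = base radius + s = 13 + 41.3374 = 54.3374

54.3374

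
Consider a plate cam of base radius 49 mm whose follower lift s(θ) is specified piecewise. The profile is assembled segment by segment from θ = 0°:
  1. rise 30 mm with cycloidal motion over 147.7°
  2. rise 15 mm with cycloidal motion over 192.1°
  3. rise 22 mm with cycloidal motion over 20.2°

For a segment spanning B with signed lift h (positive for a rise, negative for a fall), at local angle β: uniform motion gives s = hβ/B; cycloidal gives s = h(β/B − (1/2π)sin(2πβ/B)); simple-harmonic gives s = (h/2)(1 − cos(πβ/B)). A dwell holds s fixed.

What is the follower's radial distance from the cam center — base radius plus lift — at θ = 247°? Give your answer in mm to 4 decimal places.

seg 1 [0°–147.7°] cycloidal, h=30: full span → s += 30 → s = 30.0000
seg 2 [147.7°–339.8°] cycloidal, h=15: θ=247° here. β=99.3, B=192.1. 15·(0.5169 − sin(2π·0.5169)/(2π)) = 8.0071 → s = 38.0071
radial distance = base radius + s = 49 + 38.0071 = 87.0071

87.0071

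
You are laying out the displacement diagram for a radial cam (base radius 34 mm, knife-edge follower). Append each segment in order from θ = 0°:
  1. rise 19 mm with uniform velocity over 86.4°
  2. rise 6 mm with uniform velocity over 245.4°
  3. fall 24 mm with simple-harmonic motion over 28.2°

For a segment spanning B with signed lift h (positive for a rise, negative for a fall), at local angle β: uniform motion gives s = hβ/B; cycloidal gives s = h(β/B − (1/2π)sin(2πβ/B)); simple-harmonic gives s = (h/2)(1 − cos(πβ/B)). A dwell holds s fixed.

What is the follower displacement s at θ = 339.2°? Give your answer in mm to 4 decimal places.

seg 1 [0°–86.4°] uniform, h=19: full span → s += 19 → s = 19.0000
seg 2 [86.4°–331.8°] uniform, h=6: full span → s += 6 → s = 25.0000
seg 3 [331.8°–360°] simple-harmonic, h=-24: θ=339.2° here. β=7.4, B=28.2. -24/2·(1 − cos(π·0.2624)) = -3.8519 → s = 21.1481

21.1481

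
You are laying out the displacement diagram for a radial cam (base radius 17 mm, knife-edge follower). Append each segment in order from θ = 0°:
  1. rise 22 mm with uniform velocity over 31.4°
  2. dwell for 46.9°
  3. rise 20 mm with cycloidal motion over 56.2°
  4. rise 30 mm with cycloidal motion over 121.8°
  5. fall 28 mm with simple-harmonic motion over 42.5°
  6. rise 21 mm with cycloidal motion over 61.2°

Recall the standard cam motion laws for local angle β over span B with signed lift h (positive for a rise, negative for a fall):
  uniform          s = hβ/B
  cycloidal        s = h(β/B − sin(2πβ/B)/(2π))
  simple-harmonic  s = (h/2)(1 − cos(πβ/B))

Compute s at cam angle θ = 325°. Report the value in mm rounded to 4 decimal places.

seg 1 [0°–31.4°] uniform, h=22: full span → s += 22 → s = 22.0000
seg 2 [31.4°–78.3°] dwell: s stays 22.0000
seg 3 [78.3°–134.5°] cycloidal, h=20: full span → s += 20 → s = 42.0000
seg 4 [134.5°–256.3°] cycloidal, h=30: full span → s += 30 → s = 72.0000
seg 5 [256.3°–298.8°] simple-harmonic, h=-28: full span → s += -28 → s = 44.0000
seg 6 [298.8°–360°] cycloidal, h=21: θ=325° here. β=26.2, B=61.2. 21·(0.4281 − sin(2π·0.4281)/(2π)) = 7.5312 → s = 51.5312

51.5312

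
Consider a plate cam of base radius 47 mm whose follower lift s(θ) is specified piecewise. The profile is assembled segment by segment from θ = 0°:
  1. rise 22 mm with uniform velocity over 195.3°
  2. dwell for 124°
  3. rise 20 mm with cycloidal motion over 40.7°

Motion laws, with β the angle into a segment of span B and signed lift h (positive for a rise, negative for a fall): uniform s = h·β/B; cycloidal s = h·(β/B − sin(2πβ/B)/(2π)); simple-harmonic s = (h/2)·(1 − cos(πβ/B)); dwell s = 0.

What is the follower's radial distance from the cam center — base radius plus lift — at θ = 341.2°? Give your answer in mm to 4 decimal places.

seg 1 [0°–195.3°] uniform, h=22: full span → s += 22 → s = 22.0000
seg 2 [195.3°–319.3°] dwell: s stays 22.0000
seg 3 [319.3°–360°] cycloidal, h=20: θ=341.2° here. β=21.9, B=40.7. 20·(0.5381 − sin(2π·0.5381)/(2π)) = 11.5161 → s = 33.5161
radial distance = base radius + s = 47 + 33.5161 = 80.5161

80.5161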